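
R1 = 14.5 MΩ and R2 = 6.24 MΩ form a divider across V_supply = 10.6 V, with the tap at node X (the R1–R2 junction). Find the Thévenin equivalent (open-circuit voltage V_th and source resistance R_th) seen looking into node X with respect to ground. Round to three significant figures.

V_th ≈ 3.19 V, R_th ≈ 4.36 MΩ

With X open, the divider is unloaded: V_th = 10.6 × 6.24/20.74 = 3.189 V.
Looking into X with the source shorted: R_th = R1·R2/(R1+R2) = 14.50 × 6.24/20.74 = 4.363 MΩ.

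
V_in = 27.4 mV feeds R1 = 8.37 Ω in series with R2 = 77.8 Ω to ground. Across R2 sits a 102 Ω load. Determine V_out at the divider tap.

V_out ≈ 23.0 mV

R2 ‖ R_L = (77.8 × 102)/(77.8 + 102) = 44.14 Ω.
Then V_out = V_in · R2'/(R1 + R2') = 27.4 × 44.14/52.51 = 23.03 mV.
(Unloaded it would be 24.7 mV; the load pulls it down.)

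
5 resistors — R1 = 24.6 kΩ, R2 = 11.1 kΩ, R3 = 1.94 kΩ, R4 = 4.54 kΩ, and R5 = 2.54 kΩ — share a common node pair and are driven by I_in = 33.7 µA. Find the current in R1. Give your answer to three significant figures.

Conductances: ΣG = 1/24.6 + 1/11.1 + 1/1.94 + 1/4.54 + 1/2.54 = 1.260 (1/kΩ).
Current divider: I(R1) = I_in · G_k/ΣG = 33.7 × (0.04065/1.260) = 33.7 × 0.03226 = 1.087 µA.

I ≈ 1.09 µA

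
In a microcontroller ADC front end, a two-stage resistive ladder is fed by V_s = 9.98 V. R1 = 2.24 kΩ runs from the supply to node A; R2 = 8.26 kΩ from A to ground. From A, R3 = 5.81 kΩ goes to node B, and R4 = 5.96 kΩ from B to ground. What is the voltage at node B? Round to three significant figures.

The second stage (R3 + R4 = 11.77 kΩ) loads node A in parallel with R2.
R2 ‖ (R3+R4) = 4.854 kΩ.
V_A = 9.98 × 4.854/(2.24 + 4.854) = 6.829 V.
Stage 2 is unloaded, so V_B = V_A · R4/(R3+R4) = 6.829 × 5.96/11.77 = 3.458 V.

V_B ≈ 3.46 V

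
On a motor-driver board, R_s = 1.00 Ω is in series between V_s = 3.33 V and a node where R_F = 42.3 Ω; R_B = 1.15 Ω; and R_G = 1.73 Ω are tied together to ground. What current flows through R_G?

I ≈ 0.779 A

Parallel bank: R_p = 1/(1/42.3 + 1/1.15 + 1/1.73) = 0.6797 Ω.
V_A = 3.33 × 0.6797/1.680 = 1.348 V.
I(R_G) = V_A / R_G = 1.348/1.73 = 0.7789 A.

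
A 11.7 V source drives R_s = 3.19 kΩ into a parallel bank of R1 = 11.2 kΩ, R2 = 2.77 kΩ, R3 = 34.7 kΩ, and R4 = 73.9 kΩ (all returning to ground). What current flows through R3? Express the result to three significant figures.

Parallel bank: R_p = 1/(1/11.2 + 1/2.77 + 1/34.7 + 1/73.9) = 2.030 kΩ.
V_A by voltage divider: V_A = 11.7 × 2.030/(3.19 + 2.030) = 4.550 V.
Branch current I = V_A/R3 = 4.550/34.7 = 0.1311 mA.

I ≈ 0.131 mA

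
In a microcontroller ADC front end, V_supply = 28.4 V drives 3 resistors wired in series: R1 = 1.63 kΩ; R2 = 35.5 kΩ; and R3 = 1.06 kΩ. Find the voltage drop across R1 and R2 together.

Total series resistance ΣR = 1.63 + 35.5 + 1.06 = 38.19 kΩ.
R_{R1..R2} = 1.63 + 35.5 = 37.13 kΩ.
V = V_supply · R/ΣR = 28.4 × 0.9722 = 27.61 V.

V ≈ 27.6 V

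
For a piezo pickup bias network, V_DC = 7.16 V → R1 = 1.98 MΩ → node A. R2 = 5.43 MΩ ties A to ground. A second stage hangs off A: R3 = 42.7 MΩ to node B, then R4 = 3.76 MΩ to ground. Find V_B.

Node A sees R2 in parallel with the series input of stage 2, R3 + R4 = 46.46 MΩ.
Effective lower resistance at A: R2 ‖ 46.46 = 4.862 MΩ.
So V_A = 7.16 × 0.7106 = 5.088 V.
V_B = V_A × 0.08093 = 0.4118 V.

V_B ≈ 0.412 V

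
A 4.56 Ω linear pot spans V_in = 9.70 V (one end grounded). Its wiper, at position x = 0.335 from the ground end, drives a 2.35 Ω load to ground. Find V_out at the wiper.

The pot divides into 3.032 Ω above the wiper and 1.528 Ω below.
R_L loads the lower segment: effective lower R = 0.9258 Ω.
V_out = 9.70 × 0.9258/(3.032 + 0.9258) = 2.269 V.

V_out ≈ 2.27 V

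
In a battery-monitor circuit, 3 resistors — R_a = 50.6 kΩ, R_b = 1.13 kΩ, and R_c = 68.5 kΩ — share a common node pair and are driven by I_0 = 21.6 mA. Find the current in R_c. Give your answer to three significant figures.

I ≈ 0.343 mA

ΣG = 1/50.6 + 1/1.13 + 1/68.5 = 0.9193.
By the current-divider rule, I = I_0 · G_k/ΣG = 21.6 × 0.01588 = 0.3430 mA.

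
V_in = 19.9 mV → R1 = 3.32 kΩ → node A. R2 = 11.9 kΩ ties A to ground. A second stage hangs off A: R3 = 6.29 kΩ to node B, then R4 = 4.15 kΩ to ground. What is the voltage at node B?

Node A sees R2 in parallel with the series input of stage 2, R3 + R4 = 10.44 kΩ.
Effective lower resistance at A: R2 ‖ 10.44 = 5.561 kΩ.
V_A = 19.9 × 5.561/(3.32 + 5.561) = 12.46 mV.
V_B = V_A × 0.3975 = 4.953 mV.

V_B ≈ 4.95 mV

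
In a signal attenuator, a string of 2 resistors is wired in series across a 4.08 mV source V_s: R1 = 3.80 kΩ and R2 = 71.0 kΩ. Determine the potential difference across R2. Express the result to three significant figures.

V ≈ 3.87 mV

Series total: ΣR = 3.80 + 71.0 = 74.80 kΩ.
V = V_s · R/ΣR = 4.08 × 0.9492 = 3.873 mV.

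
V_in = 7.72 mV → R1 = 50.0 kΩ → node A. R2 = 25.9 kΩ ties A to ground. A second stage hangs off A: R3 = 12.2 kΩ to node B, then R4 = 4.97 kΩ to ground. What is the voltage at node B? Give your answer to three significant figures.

V_B ≈ 0.382 mV

The second stage (R3 + R4 = 17.17 kΩ) loads node A in parallel with R2.
Effective lower resistance at A: R2 ‖ 17.17 = 10.33 kΩ.
First divider: V_A = V_in · 10.33/(50.0 + 10.33) = 1.321 mV.
V_B = V_A × 0.2895 = 0.3825 mV.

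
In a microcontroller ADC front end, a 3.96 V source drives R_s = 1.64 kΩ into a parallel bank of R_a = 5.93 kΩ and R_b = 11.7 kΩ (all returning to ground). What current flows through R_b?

Equivalent of the parallel group: R_p = 3.935 kΩ.
V_A by voltage divider: V_A = 3.96 × 3.935/(1.64 + 3.935) = 2.795 V.
I(R_b) = V_A / R_b = 2.795/11.7 = 0.2389 mA.

I ≈ 0.239 mA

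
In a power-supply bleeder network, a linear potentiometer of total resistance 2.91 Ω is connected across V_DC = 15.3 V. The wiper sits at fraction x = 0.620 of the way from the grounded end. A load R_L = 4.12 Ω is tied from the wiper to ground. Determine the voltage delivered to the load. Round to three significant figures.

V_out ≈ 8.13 V

Split the track: R_lower = x·R_p = 1.804 Ω, R_upper = (1−x)·R_p = 1.106 Ω.
(x·R_p) ‖ R_L = 1.255 Ω.
Then V_out = V_DC · 1.255/(1.106 + 1.255) = 8.133 V.
(Unloaded: V_out = x·V_DC = 9.49 V.)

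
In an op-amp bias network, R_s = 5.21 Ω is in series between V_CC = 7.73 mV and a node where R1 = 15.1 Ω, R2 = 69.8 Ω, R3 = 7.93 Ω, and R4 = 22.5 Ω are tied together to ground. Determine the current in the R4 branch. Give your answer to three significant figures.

I ≈ 0.149 mA

Combine the parallel branches: R_p = (1/15.1 + 1/69.8 + 1/7.93 + 1/22.5)⁻¹ = 3.982 Ω.
V_A by voltage divider: V_A = 7.73 × 3.982/(5.21 + 3.982) = 3.349 mV.
Branch current I = V_A/R4 = 3.349/22.5 = 0.1488 mA.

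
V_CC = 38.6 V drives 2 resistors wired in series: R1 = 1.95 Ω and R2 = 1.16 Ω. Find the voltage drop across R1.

ΣR = 1.95 + 1.16 = 3.110 Ω.
V = V_CC · R/ΣR = 38.6 × 0.6270 = 24.20 V.

V ≈ 24.2 V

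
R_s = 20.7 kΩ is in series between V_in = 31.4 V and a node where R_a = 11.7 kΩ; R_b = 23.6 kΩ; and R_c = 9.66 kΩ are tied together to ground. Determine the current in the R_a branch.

Parallel bank: R_p = 1/(1/11.7 + 1/23.6 + 1/9.66) = 4.322 kΩ.
Node voltage V_A = V_in · R_p/(R_s + R_p) = 31.4 × 0.1727 = 5.424 V.
I(R_a) = V_A / R_a = 5.424/11.7 = 0.4636 mA.

I ≈ 0.464 mA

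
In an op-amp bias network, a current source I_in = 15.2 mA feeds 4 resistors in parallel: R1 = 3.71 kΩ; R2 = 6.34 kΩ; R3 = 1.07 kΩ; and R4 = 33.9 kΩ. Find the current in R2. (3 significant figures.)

Total conductance ΣG = 1/3.71 + 1/6.34 + 1/1.07 + 1/33.9 = 1.391 (units of 1/kΩ).
Current divider: I(R2) = I_in · G_k/ΣG = 15.2 × (0.1577/1.391) = 15.2 × 0.1134 = 1.723 mA.

I ≈ 1.72 mA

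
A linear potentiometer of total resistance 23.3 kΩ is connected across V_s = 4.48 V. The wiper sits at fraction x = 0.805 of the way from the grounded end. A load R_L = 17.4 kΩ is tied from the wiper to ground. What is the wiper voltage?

V_out ≈ 2.98 V

Split the track: R_lower = x·R_p = 18.76 kΩ, R_upper = (1−x)·R_p = 4.543 kΩ.
Lower segment in parallel with the load: 18.76 ‖ 17.4 = 9.026 kΩ.
V_out = 4.48 × 9.026/(4.543 + 9.026) = 2.980 V.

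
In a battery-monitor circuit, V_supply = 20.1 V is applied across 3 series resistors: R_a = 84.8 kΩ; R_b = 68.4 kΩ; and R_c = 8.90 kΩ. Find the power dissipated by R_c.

Series current I = V_supply/ΣR = 20.1/162.1 = 0.1240 mA.
P(R_c) = I²·R_c = (0.1240)² × 8.90 = 0.1368 mW.

P ≈ 0.137 mW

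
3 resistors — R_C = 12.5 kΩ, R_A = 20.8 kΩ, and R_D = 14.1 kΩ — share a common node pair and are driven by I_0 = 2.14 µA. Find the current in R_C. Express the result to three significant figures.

Total conductance ΣG = 1/12.5 + 1/20.8 + 1/14.1 = 0.1990 (units of 1/kΩ).
R_C takes the fraction G_k/ΣG = 0.08000/0.1990 = 0.4020, so I = 2.14 × 0.4020 = 0.8603 µA.

I ≈ 0.860 µA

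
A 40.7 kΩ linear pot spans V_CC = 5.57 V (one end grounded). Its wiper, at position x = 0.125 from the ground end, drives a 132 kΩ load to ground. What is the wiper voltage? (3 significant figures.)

V_out ≈ 0.674 V

Split the track: R_lower = x·R_p = 5.088 kΩ, R_upper = (1−x)·R_p = 35.61 kΩ.
R_L loads the lower segment: effective lower R = 4.899 kΩ.
Loaded-divider output: V_out = 5.57 × 0.1209 = 0.6735 V.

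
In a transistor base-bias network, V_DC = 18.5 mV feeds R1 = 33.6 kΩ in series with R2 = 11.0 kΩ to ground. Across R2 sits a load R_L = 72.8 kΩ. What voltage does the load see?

First combine the lower leg with the load: R2 ‖ R_L = 9.556 kΩ.
Voltage divider with the loaded lower leg: V_out = 18.5 × 9.556/(33.6 + 9.556) = 18.5 × 0.2214 = 4.096 mV.

V_out ≈ 4.10 mV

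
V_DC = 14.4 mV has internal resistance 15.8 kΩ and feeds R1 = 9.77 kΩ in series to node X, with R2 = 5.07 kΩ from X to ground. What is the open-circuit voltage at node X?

V_th ≈ 2.38 mV

R1' = 15.8 + 9.77 = 25.57 kΩ (source resistance + R1).
With X open, the divider is unloaded: V_th = 14.4 × 5.07/30.64 = 2.383 mV.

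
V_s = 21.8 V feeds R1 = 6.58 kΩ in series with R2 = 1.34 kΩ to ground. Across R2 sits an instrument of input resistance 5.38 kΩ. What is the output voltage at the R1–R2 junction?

V_out ≈ 3.06 V

R2 ‖ R_L = (1.34 × 5.38)/(1.34 + 5.38) = 1.073 kΩ.
Now apply the divider: V_out = 21.8 × 0.1402 = 3.056 V.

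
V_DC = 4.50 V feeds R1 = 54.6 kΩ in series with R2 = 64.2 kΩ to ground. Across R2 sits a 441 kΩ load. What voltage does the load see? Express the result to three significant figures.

The load sits in parallel with R2, giving an effective lower resistance R2' = R2·R_L/(R2+R_L) = 56.04 kΩ.
Now apply the divider: V_out = 4.50 × 0.5065 = 2.279 V.
(Unloaded it would be 2.43 V; the load pulls it down.)

V_out ≈ 2.28 V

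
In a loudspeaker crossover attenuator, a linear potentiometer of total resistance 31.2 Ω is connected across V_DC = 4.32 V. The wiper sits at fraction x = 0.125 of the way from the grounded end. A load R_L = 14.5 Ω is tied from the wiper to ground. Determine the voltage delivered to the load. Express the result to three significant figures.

Split the track: R_lower = x·R_p = 3.900 Ω, R_upper = (1−x)·R_p = 27.30 Ω.
R_L loads the lower segment: effective lower R = 3.073 Ω.
Then V_out = V_DC · 3.073/(27.30 + 3.073) = 0.4371 V.
(Unloaded: V_out = x·V_DC = 0.540 V.)

V_out ≈ 0.437 V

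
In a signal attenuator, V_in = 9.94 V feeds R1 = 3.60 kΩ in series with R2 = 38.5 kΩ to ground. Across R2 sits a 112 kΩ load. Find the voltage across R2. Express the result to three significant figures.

The load sits in parallel with R2, giving an effective lower resistance R2' = R2·R_L/(R2+R_L) = 28.65 kΩ.
Now apply the divider: V_out = 9.94 × 0.8884 = 8.830 V.

V_out ≈ 8.83 V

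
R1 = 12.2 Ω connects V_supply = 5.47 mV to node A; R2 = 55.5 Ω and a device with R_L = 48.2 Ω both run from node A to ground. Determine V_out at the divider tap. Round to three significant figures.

V_out ≈ 3.71 mV

R2 ‖ R_L = (55.5 × 48.2)/(55.5 + 48.2) = 25.80 Ω.
Then V_out = V_supply · R2'/(R1 + R2') = 5.47 × 25.80/38.00 = 3.714 mV.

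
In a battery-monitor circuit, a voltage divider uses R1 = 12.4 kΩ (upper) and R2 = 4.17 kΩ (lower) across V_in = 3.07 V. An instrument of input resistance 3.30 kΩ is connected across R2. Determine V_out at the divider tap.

V_out ≈ 0.397 V

The load sits in parallel with R2, giving an effective lower resistance R2' = R2·R_L/(R2+R_L) = 1.842 kΩ.
Then V_out = V_in · R2'/(R1 + R2') = 3.07 × 1.842/14.24 = 0.3971 V.
(Unloaded it would be 0.773 V; the load pulls it down.)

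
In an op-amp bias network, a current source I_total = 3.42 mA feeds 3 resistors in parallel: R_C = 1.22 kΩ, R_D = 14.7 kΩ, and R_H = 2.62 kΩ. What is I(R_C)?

I ≈ 2.21 mA

Conductances: ΣG = 1/1.22 + 1/14.7 + 1/2.62 = 1.269 (1/kΩ).
Current divider: I(R_C) = I_total · G_k/ΣG = 3.42 × (0.8197/1.269) = 3.42 × 0.6457 = 2.208 mA.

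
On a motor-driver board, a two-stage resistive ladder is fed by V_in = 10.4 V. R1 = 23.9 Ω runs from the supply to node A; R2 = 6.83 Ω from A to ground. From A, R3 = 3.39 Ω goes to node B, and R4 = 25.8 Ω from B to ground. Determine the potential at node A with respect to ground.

Node A sees R2 in parallel with the series input of stage 2, R3 + R4 = 29.19 Ω.
R2 ‖ (R3+R4) = 5.535 Ω.
First divider: V_A = V_in · 5.535/(23.9 + 5.535) = 1.956 V.

V_A ≈ 1.96 V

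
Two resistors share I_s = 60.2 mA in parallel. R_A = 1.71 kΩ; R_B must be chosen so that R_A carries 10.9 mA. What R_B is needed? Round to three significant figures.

The fraction through R_A equals R_B/(R_A+R_B).
With f = 0.1811, R_B = R_A · f/(1−f) = 1.71 × 0.2211 = 0.3781 kΩ.

R_B ≈ 0.378 kΩ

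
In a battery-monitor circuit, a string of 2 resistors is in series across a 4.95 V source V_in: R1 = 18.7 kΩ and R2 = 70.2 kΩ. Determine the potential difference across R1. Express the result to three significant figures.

ΣR = 18.7 + 70.2 = 88.90 kΩ.
V = V_in · R/ΣR = 4.95 × 0.2103 = 1.041 V.

V ≈ 1.04 V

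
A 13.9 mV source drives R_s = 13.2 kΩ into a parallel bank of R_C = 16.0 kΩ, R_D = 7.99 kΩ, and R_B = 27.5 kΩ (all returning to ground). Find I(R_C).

Equivalent of the parallel group: R_p = 4.464 kΩ.
Node voltage V_A = V_CC · R_p/(R_s + R_p) = 13.9 × 0.2527 = 3.513 mV.
I(R_C) = V_A / R_C = 3.513/16.0 = 0.2195 µA.
(Check via current divider: I_total = 0.7869 µA; share G_k/ΣG = 0.2790 → same result.)

I ≈ 0.220 µA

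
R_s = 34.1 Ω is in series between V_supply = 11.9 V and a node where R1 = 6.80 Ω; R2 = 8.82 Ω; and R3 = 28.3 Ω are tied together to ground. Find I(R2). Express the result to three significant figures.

I ≈ 0.122 A

Combine the parallel branches: R_p = (1/6.80 + 1/8.82 + 1/28.3)⁻¹ = 3.381 Ω.
Node voltage V_A = V_supply · R_p/(R_s + R_p) = 11.9 × 0.09020 = 1.073 V.
I(R2) = V_A / R2 = 1.073/8.82 = 0.1217 A.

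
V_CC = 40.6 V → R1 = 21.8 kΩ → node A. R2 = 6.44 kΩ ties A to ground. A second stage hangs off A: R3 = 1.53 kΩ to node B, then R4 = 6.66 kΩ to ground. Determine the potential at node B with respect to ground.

V_B ≈ 4.69 V

Node A sees R2 in parallel with the series input of stage 2, R3 + R4 = 8.190 kΩ.
R2 ‖ (R3+R4) = 3.605 kΩ.
First divider: V_A = V_CC · 3.605/(21.8 + 3.605) = 5.761 V.
Then the unloaded second divider: V_B = V_A × R4/(R3+R4) = 5.761 × 0.8132 = 4.685 V.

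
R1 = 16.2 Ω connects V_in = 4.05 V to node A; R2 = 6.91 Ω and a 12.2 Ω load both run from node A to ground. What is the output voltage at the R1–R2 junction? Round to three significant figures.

V_out ≈ 0.867 V

First combine the lower leg with the load: R2 ‖ R_L = 4.411 Ω.
Now apply the divider: V_out = 4.05 × 0.2140 = 0.8668 V.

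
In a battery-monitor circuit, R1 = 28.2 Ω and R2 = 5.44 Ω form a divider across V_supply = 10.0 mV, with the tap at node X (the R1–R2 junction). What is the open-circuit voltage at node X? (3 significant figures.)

V_th ≈ 1.62 mV

With X open, the divider is unloaded: V_th = 10.0 × 5.44/33.64 = 1.617 mV.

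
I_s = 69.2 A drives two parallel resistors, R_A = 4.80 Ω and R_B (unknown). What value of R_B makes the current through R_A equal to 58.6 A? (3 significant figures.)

The fraction through R_A equals R_B/(R_A+R_B).
58.6/69.2 = R_B/(R_A + R_B) → R_B = R_A · (0.8468)/(1 − 0.8468) = 4.80 × 5.528 = 26.54 Ω.

R_B ≈ 26.5 Ω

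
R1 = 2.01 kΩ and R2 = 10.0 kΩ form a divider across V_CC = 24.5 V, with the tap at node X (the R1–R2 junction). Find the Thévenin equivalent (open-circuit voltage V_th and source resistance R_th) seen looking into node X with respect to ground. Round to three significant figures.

V_th is the unloaded tap voltage: V_CC · R2/(R1+R2) = 24.5 × 0.8326 = 20.40 V.
Zeroing V_CC shorts the top of R1 to ground, so R_th = R1 ‖ R2 = 1.674 kΩ.

V_th ≈ 20.4 V, R_th ≈ 1.67 kΩ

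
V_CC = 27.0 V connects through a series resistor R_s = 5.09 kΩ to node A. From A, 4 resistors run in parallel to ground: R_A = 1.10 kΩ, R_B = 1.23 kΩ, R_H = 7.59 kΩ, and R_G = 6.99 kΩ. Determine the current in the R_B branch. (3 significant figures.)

Parallel bank: R_p = 1/(1/1.10 + 1/1.23 + 1/7.59 + 1/6.99) = 0.5008 kΩ.
V_A by voltage divider: V_A = 27.0 × 0.5008/(5.09 + 0.5008) = 2.418 V.
I(R_B) = V_A / R_B = 2.418/1.23 = 1.966 mA.

I ≈ 1.97 mA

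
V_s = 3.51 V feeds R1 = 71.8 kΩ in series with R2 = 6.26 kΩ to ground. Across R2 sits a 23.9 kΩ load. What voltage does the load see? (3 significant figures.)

V_out ≈ 0.227 V

First combine the lower leg with the load: R2 ‖ R_L = 4.961 kΩ.
Now apply the divider: V_out = 3.51 × 0.06463 = 0.2268 V.
(Unloaded it would be 0.281 V; the load pulls it down.)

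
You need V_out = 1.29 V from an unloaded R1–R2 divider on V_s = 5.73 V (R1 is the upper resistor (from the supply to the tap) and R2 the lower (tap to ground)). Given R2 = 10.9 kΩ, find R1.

R1 ≈ 37.5 kΩ

Required fraction k = V_out/V_s = 0.2251.
So R1 = R2 · (V_s/V_out − 1) = 10.9 × (5.73/1.29 − 1) = 10.9 × 3.442 = 37.52 kΩ.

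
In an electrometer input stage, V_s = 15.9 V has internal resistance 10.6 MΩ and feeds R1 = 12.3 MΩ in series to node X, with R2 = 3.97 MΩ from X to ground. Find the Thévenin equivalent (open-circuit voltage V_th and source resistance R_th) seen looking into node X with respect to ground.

R1' = 10.6 + 12.3 = 22.90 MΩ (source resistance + R1).
With X open, the divider is unloaded: V_th = 15.9 × 3.97/26.87 = 2.349 V.
With V_s suppressed (replaced by a short), R_th = R1' ‖ R2 = (22.90 × 3.97)/(22.90 + 3.97) = 3.383 MΩ.

V_th ≈ 2.35 V, R_th ≈ 3.38 MΩ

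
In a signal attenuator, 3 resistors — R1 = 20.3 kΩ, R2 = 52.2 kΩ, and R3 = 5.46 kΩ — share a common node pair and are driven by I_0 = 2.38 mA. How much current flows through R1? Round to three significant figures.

I ≈ 0.466 mA

Total conductance ΣG = 1/20.3 + 1/52.2 + 1/5.46 = 0.2516 (units of 1/kΩ).
R1 takes the fraction G_k/ΣG = 0.04926/0.2516 = 0.1958, so I = 2.38 × 0.1958 = 0.4660 mA.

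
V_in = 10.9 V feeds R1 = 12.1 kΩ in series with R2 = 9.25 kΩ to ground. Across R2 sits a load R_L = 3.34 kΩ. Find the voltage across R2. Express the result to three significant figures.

R2 ‖ R_L = (9.25 × 3.34)/(9.25 + 3.34) = 2.454 kΩ.
Then V_out = V_in · R2'/(R1 + R2') = 10.9 × 2.454/14.55 = 1.838 V.

V_out ≈ 1.84 V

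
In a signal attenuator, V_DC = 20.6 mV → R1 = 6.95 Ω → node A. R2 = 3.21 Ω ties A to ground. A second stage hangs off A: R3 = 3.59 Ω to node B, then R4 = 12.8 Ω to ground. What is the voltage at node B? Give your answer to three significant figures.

V_B ≈ 4.48 mV

The second stage (R3 + R4 = 16.39 Ω) loads node A in parallel with R2.
R2 ‖ (R3+R4) = 2.684 Ω.
So V_A = 20.6 × 0.2786 = 5.740 mV.
V_B = V_A × 0.7810 = 4.482 mV.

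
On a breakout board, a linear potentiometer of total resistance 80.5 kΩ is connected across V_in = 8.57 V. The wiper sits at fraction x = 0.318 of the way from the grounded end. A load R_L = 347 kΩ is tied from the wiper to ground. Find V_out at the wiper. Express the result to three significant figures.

Split the track: R_lower = x·R_p = 25.60 kΩ, R_upper = (1−x)·R_p = 54.90 kΩ.
(x·R_p) ‖ R_L = 23.84 kΩ.
Then V_out = V_in · 23.84/(54.90 + 23.84) = 2.595 V.
(Unloaded: V_out = x·V_in = 2.73 V.)

V_out ≈ 2.59 V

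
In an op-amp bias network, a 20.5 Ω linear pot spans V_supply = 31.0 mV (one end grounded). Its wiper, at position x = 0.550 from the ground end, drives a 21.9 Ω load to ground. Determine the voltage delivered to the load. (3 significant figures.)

V_out ≈ 13.8 mV

Split the track: R_lower = x·R_p = 11.28 Ω, R_upper = (1−x)·R_p = 9.225 Ω.
Lower segment in parallel with the load: 11.28 ‖ 21.9 = 7.443 Ω.
Loaded-divider output: V_out = 31.0 × 0.4465 = 13.84 mV.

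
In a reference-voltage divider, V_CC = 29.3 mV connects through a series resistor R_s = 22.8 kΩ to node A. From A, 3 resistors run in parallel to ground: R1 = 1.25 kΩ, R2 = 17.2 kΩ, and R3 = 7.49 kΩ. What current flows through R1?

Equivalent of the parallel group: R_p = 1.008 kΩ.
V_A = 29.3 × 1.008/23.81 = 1.241 mV.
I(R1) = V_A / R1 = 1.241/1.25 = 0.9928 µA.

I ≈ 0.993 µA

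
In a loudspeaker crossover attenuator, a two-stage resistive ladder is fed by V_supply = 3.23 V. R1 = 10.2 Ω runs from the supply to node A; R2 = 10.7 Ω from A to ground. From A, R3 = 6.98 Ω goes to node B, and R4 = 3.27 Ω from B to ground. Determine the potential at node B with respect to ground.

V_B ≈ 0.349 V

Node A sees R2 in parallel with the series input of stage 2, R3 + R4 = 10.25 Ω.
Effective lower resistance at A: R2 ‖ 10.25 = 5.235 Ω.
First divider: V_A = V_supply · 5.235/(10.2 + 5.235) = 1.096 V.
Then the unloaded second divider: V_B = V_A × R4/(R3+R4) = 1.096 × 0.3190 = 0.3495 V.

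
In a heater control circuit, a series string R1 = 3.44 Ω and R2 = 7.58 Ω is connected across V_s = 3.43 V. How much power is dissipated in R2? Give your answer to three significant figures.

P ≈ 0.734 W

Series current I = V_s/ΣR = 3.43/11.02 = 0.3113 A.
V(R2) = I·R = 2.359 V; P = V·I = 2.359 × 0.3113 = 0.7343 W.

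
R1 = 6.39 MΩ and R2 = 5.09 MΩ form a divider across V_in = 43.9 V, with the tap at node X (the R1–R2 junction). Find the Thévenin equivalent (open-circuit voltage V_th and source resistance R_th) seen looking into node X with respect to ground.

V_th is the unloaded tap voltage: V_in · R2/(R1+R2) = 43.9 × 0.4434 = 19.46 V.
With V_in suppressed (replaced by a short), R_th = R1 ‖ R2 = (6.390 × 5.09)/(6.390 + 5.09) = 2.833 MΩ.

V_th ≈ 19.5 V, R_th ≈ 2.83 MΩ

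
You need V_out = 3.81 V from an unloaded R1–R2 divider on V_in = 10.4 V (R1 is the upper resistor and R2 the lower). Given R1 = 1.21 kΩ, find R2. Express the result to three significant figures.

Required fraction k = V_out/V_in = 0.3663.
So R2 = R1 · V_out/(V_in − V_out) = 1.21 × 3.81/(10.4 − 3.81) = 1.21 × 0.5781 = 0.6996 kΩ.

R2 ≈ 0.700 kΩ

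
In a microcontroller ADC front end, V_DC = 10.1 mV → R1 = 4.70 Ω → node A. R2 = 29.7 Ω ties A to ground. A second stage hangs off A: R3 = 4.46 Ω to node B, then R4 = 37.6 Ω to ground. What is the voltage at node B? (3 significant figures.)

V_B ≈ 7.11 mV

Looking into the second stage from A: R3 + R4 = 42.06 Ω appears in parallel with R2.
Effective lower resistance at A: R2 ‖ 42.06 = 17.41 Ω.
So V_A = 10.1 × 0.7874 = 7.953 mV.
V_B = V_A × 0.8940 = 7.109 mV.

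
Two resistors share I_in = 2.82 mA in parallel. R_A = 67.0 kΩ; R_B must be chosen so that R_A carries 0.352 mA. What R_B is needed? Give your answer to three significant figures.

R_B ≈ 9.56 kΩ

The fraction through R_A equals R_B/(R_A+R_B).
With f = 0.1248, R_B = R_A · f/(1−f) = 67.0 × 0.1426 = 9.556 kΩ.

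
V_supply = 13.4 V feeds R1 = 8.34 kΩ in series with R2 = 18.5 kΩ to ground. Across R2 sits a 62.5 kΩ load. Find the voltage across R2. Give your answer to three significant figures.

R2 ‖ R_L = (18.5 × 62.5)/(18.5 + 62.5) = 14.27 kΩ.
Then V_out = V_supply · R2'/(R1 + R2') = 13.4 × 14.27/22.61 = 8.458 V.

V_out ≈ 8.46 V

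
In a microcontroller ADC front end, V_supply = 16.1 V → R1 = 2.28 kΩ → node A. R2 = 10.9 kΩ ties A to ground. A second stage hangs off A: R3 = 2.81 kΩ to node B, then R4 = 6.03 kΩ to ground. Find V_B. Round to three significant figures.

Node A sees R2 in parallel with the series input of stage 2, R3 + R4 = 8.840 kΩ.
Effective lower resistance at A: R2 ‖ 8.840 = 4.881 kΩ.
First divider: V_A = V_supply · 4.881/(2.28 + 4.881) = 10.97 V.
Stage 2 is unloaded, so V_B = V_A · R4/(R3+R4) = 10.97 × 6.03/8.840 = 7.486 V.

V_B ≈ 7.49 V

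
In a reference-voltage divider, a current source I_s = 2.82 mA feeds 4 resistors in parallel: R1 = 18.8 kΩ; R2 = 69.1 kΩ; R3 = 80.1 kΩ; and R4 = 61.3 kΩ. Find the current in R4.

I ≈ 0.477 mA

Total conductance ΣG = 1/18.8 + 1/69.1 + 1/80.1 + 1/61.3 = 0.09646 (units of 1/kΩ).
Current divider: I(R4) = I_s · G_k/ΣG = 2.82 × (0.01631/0.09646) = 2.82 × 0.1691 = 0.4769 mA.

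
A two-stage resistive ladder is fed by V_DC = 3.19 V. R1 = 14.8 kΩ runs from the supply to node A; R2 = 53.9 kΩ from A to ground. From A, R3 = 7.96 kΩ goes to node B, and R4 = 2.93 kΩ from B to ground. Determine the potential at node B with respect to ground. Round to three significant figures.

V_B ≈ 0.326 V

Node A sees R2 in parallel with the series input of stage 2, R3 + R4 = 10.89 kΩ.
R2 ‖ (R3+R4) = 9.060 kΩ.
So V_A = 3.19 × 0.3797 = 1.211 V.
Then the unloaded second divider: V_B = V_A × R4/(R3+R4) = 1.211 × 0.2691 = 0.3259 V.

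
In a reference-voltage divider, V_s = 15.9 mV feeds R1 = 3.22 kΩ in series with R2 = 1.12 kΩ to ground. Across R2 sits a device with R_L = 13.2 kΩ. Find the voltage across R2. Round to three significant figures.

The load sits in parallel with R2, giving an effective lower resistance R2' = R2·R_L/(R2+R_L) = 1.032 kΩ.
Voltage divider with the loaded lower leg: V_out = 15.9 × 1.032/(3.22 + 1.032) = 15.9 × 0.2428 = 3.860 mV.

V_out ≈ 3.86 mV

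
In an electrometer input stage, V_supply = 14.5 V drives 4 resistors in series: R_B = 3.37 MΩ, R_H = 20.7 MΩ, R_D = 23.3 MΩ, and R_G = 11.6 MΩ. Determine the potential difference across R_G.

V ≈ 2.85 V

Total series resistance ΣR = 3.37 + 20.7 + 23.3 + 11.6 = 58.97 MΩ.
V = V_supply · R/ΣR = 14.5 × 0.1967 = 2.852 V.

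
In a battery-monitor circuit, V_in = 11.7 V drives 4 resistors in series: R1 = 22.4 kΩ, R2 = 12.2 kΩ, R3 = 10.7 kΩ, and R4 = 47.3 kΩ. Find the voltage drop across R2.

Series total: ΣR = 22.4 + 12.2 + 10.7 + 47.3 = 92.60 kΩ.
By the voltage-divider rule, V = 11.7 × 12.20/92.60 = 1.541 V.

V ≈ 1.54 V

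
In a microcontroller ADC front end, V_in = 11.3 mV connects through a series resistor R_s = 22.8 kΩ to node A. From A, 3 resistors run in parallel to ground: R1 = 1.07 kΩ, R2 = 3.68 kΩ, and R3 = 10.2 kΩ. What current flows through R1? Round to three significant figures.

I ≈ 0.344 µA

Parallel bank: R_p = 1/(1/1.07 + 1/3.68 + 1/10.2) = 0.7667 kΩ.
Node voltage V_A = V_in · R_p/(R_s + R_p) = 11.3 × 0.03253 = 0.3676 mV.
I(R1) = V_A / R1 = 0.3676/1.07 = 0.3436 µA.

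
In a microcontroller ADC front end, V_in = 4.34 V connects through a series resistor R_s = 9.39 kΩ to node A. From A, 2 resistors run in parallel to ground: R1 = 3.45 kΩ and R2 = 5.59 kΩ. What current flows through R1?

I ≈ 0.233 mA

Parallel bank: R_p = 1/(1/3.45 + 1/5.59) = 2.133 kΩ.
V_A by voltage divider: V_A = 4.34 × 2.133/(9.39 + 2.133) = 0.8035 V.
I(R1) = V_A / R1 = 0.8035/3.45 = 0.2329 mA.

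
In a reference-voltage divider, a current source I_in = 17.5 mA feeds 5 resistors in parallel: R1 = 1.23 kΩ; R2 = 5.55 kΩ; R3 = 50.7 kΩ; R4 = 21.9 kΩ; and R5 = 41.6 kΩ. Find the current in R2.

I ≈ 2.91 mA

Conductances: ΣG = 1/1.23 + 1/5.55 + 1/50.7 + 1/21.9 + 1/41.6 = 1.083 (1/kΩ).
By the current-divider rule, I = I_in · G_k/ΣG = 17.5 × 0.1664 = 2.913 mA.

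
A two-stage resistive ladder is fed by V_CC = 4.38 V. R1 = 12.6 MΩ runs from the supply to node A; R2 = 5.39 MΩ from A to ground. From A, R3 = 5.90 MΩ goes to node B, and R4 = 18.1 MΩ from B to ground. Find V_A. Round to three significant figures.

V_A ≈ 1.13 V

Node A sees R2 in parallel with the series input of stage 2, R3 + R4 = 24.00 MΩ.
R2 ‖ (R3+R4) = 4.401 MΩ.
V_A = 4.38 × 4.401/(12.6 + 4.401) = 1.134 V.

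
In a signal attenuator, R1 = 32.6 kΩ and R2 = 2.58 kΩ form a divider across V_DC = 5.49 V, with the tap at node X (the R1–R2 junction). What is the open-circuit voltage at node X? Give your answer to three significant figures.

V_th ≈ 0.403 V

Open-circuit (no load on X): V_th = V_DC · R2/(R1 + R2) = 5.49 × 2.58/(32.60 + 2.58) = 0.4026 V.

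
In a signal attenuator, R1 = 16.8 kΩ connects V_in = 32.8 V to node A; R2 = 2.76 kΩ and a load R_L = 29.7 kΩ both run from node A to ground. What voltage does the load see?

R2 ‖ R_L = (2.76 × 29.7)/(2.76 + 29.7) = 2.525 kΩ.
Then V_out = V_in · R2'/(R1 + R2') = 32.8 × 2.525/19.33 = 4.286 V.

V_out ≈ 4.29 V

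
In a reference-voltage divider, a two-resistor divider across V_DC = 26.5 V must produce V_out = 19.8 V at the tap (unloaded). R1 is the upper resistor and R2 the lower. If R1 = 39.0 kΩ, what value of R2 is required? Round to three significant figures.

R2 ≈ 115 kΩ

V_out/V_DC = R2/(R1+R2) = 0.7472.
Rearranging, R2 = R1·k/(1−k) = 39.0 × 2.955 = 115.3 kΩ.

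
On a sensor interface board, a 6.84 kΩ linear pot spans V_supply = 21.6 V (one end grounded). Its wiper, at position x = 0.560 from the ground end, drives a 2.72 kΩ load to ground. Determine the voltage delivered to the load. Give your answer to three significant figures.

The pot divides into 3.010 kΩ above the wiper and 3.830 kΩ below.
(x·R_p) ‖ R_L = 1.591 kΩ.
V_out = 21.6 × 1.591/(3.010 + 1.591) = 7.468 V.

V_out ≈ 7.47 V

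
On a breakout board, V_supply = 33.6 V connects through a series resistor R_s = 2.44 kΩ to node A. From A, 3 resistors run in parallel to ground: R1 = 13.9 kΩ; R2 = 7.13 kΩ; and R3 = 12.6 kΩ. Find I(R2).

Combine the parallel branches: R_p = (1/13.9 + 1/7.13 + 1/12.6)⁻¹ = 3.430 kΩ.
V_A by voltage divider: V_A = 33.6 × 3.430/(2.44 + 3.430) = 19.63 V.
I(R2) = V_A / R2 = 19.63/7.13 = 2.754 mA.

I ≈ 2.75 mA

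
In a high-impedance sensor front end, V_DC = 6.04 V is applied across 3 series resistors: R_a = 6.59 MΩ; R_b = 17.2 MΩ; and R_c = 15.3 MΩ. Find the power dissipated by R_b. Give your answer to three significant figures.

ΣR = 39.09 MΩ → I = 6.04/39.09 = 0.1545 µA.
V(R_b) = I·R = 2.658 V; P = V·I = 2.658 × 0.1545 = 0.4106 µW.

P ≈ 0.411 µW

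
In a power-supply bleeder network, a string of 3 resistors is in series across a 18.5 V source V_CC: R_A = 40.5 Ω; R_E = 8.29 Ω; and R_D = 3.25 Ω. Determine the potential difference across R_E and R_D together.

Series total: ΣR = 40.5 + 8.29 + 3.25 = 52.04 Ω.
R_{R_E..R_D} = 8.29 + 3.25 = 11.54 Ω.
By the voltage-divider rule, V = 18.5 × 11.54/52.04 = 4.102 V.

V ≈ 4.10 V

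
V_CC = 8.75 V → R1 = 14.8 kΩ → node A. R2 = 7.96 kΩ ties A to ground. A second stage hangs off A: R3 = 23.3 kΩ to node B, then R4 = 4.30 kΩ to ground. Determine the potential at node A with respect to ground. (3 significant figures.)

Node A sees R2 in parallel with the series input of stage 2, R3 + R4 = 27.60 kΩ.
R2 ‖ (R3+R4) = 6.178 kΩ.
So V_A = 8.75 × 0.2945 = 2.577 V.

V_A ≈ 2.58 V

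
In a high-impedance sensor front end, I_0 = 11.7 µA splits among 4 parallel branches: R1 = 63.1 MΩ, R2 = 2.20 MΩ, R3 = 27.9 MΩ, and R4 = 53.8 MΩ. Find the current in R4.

I ≈ 0.414 µA

ΣG = 1/63.1 + 1/2.20 + 1/27.9 + 1/53.8 = 0.5248.
R4 takes the fraction G_k/ΣG = 0.01859/0.5248 = 0.03542, so I = 11.7 × 0.03542 = 0.4144 µA.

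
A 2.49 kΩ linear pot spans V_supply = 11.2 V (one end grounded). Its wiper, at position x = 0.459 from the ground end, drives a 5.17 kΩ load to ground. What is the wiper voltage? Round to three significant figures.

V_out ≈ 4.59 V

The pot divides into 1.347 kΩ above the wiper and 1.143 kΩ below.
Lower segment in parallel with the load: 1.143 ‖ 5.17 = 0.9360 kΩ.
Loaded-divider output: V_out = 11.2 × 0.4100 = 4.592 V.
(Unloaded: V_out = x·V_supply = 5.14 V.)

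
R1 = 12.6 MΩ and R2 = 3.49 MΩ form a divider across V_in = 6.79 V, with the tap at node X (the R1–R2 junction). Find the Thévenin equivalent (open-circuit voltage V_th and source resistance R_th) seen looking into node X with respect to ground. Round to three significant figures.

V_th ≈ 1.47 V, R_th ≈ 2.73 MΩ

Open-circuit (no load on X): V_th = V_in · R2/(R1 + R2) = 6.79 × 3.49/(12.60 + 3.49) = 1.473 V.
Zeroing V_in shorts the top of R1 to ground, so R_th = R1 ‖ R2 = 2.733 MΩ.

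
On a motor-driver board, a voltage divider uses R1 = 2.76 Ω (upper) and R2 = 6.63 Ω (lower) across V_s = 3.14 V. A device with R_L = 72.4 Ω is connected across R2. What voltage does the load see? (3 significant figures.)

V_out ≈ 2.16 V

The load sits in parallel with R2, giving an effective lower resistance R2' = R2·R_L/(R2+R_L) = 6.074 Ω.
Then V_out = V_s · R2'/(R1 + R2') = 3.14 × 6.074/8.834 = 2.159 V.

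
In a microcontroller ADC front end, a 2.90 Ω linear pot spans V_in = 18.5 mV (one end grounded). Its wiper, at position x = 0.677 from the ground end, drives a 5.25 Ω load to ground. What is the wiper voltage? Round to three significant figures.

V_out ≈ 11.2 mV

The pot divides into 0.9367 Ω above the wiper and 1.963 Ω below.
R_L loads the lower segment: effective lower R = 1.429 Ω.
V_out = 18.5 × 1.429/(0.9367 + 1.429) = 11.17 mV.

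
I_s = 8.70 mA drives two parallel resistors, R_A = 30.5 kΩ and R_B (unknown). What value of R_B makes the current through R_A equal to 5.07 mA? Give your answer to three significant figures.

R_B ≈ 42.6 kΩ

In a two-way split, I_A/I_s = R_B/(R_A + R_B).
5.07/8.70 = R_B/(R_A + R_B) → R_B = R_A · (0.5828)/(1 − 0.5828) = 30.5 × 1.397 = 42.60 kΩ.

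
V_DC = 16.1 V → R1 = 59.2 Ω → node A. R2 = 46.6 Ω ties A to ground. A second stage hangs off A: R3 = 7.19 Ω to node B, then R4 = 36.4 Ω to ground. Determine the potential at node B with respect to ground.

Node A sees R2 in parallel with the series input of stage 2, R3 + R4 = 43.59 Ω.
R2 ‖ (R3+R4) = 22.52 Ω.
So V_A = 16.1 × 0.2756 = 4.437 V.
V_B = V_A × 0.8351 = 3.705 V.

V_B ≈ 3.71 V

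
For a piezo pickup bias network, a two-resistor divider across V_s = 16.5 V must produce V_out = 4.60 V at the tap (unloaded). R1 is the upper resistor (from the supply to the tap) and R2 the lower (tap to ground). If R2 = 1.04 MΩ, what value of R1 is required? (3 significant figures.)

Required fraction k = V_out/V_s = 0.2788.
So R1 = R2 · (V_s/V_out − 1) = 1.04 × (16.5/4.60 − 1) = 1.04 × 2.587 = 2.690 MΩ.

R1 ≈ 2.69 MΩ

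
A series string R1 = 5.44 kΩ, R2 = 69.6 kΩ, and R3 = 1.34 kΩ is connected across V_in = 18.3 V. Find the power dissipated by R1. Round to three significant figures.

P ≈ 0.312 mW

The common current is I = 18.3/76.38 = 0.2396 mA.
V(R1) = I·R = 1.303 V; P = V·I = 1.303 × 0.2396 = 0.3123 mW.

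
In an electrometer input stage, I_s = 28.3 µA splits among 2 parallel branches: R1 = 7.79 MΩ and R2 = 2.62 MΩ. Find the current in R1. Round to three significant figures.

For two parallel branches, I_k = I_s · (other R)/(sum of R).
So I = 28.3 × 2.62/10.41 = 7.123 µA.

I ≈ 7.12 µA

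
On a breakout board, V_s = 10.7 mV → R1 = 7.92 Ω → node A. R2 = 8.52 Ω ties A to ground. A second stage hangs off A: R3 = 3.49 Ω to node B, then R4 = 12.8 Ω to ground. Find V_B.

The second stage (R3 + R4 = 16.29 Ω) loads node A in parallel with R2.
Effective lower resistance at A: R2 ‖ 16.29 = 5.594 Ω.
V_A = 10.7 × 5.594/(7.92 + 5.594) = 4.429 mV.
Stage 2 is unloaded, so V_B = V_A · R4/(R3+R4) = 4.429 × 12.8/16.29 = 3.480 mV.

V_B ≈ 3.48 mV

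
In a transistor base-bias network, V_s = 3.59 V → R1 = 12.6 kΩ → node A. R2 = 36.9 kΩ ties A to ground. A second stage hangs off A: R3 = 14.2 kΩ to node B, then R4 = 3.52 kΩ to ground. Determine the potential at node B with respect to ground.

V_B ≈ 0.347 V

Looking into the second stage from A: R3 + R4 = 17.72 kΩ appears in parallel with R2.
Effective lower resistance at A: R2 ‖ 17.72 = 11.97 kΩ.
First divider: V_A = V_s · 11.97/(12.6 + 11.97) = 1.749 V.
Stage 2 is unloaded, so V_B = V_A · R4/(R3+R4) = 1.749 × 3.52/17.72 = 0.3474 V.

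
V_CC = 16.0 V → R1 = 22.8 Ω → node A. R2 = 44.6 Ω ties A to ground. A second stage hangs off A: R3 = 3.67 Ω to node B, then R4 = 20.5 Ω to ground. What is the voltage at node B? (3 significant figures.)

Node A sees R2 in parallel with the series input of stage 2, R3 + R4 = 24.17 Ω.
R2 ‖ (R3+R4) = 15.68 Ω.
So V_A = 16.0 × 0.4074 = 6.519 V.
Then the unloaded second divider: V_B = V_A × R4/(R3+R4) = 6.519 × 0.8482 = 5.529 V.

V_B ≈ 5.53 V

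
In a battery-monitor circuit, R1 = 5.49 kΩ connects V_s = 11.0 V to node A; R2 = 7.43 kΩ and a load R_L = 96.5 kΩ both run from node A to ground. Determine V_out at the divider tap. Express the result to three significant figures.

R2 ‖ R_L = (7.43 × 96.5)/(7.43 + 96.5) = 6.899 kΩ.
Voltage divider with the loaded lower leg: V_out = 11.0 × 6.899/(5.49 + 6.899) = 11.0 × 0.5569 = 6.125 V.

V_out ≈ 6.13 V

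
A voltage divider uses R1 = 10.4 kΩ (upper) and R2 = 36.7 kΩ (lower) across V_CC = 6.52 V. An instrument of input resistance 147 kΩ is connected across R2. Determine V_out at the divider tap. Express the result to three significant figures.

R2 ‖ R_L = (36.7 × 147)/(36.7 + 147) = 29.37 kΩ.
Now apply the divider: V_out = 6.52 × 0.7385 = 4.815 V.

V_out ≈ 4.81 V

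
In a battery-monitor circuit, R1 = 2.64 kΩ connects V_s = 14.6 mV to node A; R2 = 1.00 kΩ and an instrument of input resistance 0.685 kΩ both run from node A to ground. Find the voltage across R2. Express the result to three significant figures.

First combine the lower leg with the load: R2 ‖ R_L = 0.4065 kΩ.
Now apply the divider: V_out = 14.6 × 0.1334 = 1.948 mV.

V_out ≈ 1.95 mV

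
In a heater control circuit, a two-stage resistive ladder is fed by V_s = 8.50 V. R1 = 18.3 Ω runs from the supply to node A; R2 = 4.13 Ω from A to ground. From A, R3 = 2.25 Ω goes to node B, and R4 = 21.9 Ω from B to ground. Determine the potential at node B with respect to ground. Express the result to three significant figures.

Looking into the second stage from A: R3 + R4 = 24.15 Ω appears in parallel with R2.
Effective lower resistance at A: R2 ‖ 24.15 = 3.527 Ω.
First divider: V_A = V_s · 3.527/(18.3 + 3.527) = 1.373 V.
Stage 2 is unloaded, so V_B = V_A · R4/(R3+R4) = 1.373 × 21.9/24.15 = 1.245 V.

V_B ≈ 1.25 V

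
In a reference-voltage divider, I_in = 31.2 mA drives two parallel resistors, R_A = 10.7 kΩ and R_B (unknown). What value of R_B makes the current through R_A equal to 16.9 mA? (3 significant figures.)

R_B ≈ 12.6 kΩ

The fraction through R_A equals R_B/(R_A+R_B).
With f = 0.5417, R_B = R_A · f/(1−f) = 10.7 × 1.182 = 12.65 kΩ.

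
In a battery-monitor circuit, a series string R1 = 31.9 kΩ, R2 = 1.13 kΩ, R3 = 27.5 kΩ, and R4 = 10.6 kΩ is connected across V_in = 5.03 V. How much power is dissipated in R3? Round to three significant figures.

P ≈ 0.138 mW

ΣR = 71.13 kΩ → I = 5.03/71.13 = 0.07072 mA.
V(R3) = I·R = 1.945 V; P = V·I = 1.945 × 0.07072 = 0.1375 mW.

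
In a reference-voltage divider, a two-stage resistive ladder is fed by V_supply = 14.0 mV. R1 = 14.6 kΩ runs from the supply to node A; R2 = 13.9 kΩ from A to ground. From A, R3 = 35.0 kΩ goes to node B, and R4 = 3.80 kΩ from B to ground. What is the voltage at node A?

V_A ≈ 5.77 mV

Node A sees R2 in parallel with the series input of stage 2, R3 + R4 = 38.80 kΩ.
R2 ‖ (R3+R4) = 10.23 kΩ.
V_A = 14.0 × 10.23/(14.6 + 10.23) = 5.769 mV.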